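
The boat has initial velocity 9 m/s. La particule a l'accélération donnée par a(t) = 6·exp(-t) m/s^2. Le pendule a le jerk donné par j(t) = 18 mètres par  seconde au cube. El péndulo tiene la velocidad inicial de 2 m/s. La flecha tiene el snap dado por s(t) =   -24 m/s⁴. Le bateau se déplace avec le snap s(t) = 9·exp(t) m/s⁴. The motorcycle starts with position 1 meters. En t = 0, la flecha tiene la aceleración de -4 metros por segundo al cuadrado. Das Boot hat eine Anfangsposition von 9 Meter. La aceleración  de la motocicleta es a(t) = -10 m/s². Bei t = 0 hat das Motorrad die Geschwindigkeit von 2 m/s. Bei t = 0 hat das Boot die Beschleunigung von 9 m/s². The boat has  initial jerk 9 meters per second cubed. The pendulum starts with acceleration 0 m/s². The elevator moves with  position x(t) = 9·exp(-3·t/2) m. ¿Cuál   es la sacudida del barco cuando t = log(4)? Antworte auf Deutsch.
Um dies zu lösen, müssen wir 1 Integral unserer Gleichung für den Snap s(t) = 9·exp(t) finden. Durch Integration von dem Snap und Verwendung der Anfangsbedingung j(0) = 9, erhalten wir j(t) = 9·exp(t). Mit j(t) = 9·exp(t) und Einsetzen von t = log(4), finden wir j = 36.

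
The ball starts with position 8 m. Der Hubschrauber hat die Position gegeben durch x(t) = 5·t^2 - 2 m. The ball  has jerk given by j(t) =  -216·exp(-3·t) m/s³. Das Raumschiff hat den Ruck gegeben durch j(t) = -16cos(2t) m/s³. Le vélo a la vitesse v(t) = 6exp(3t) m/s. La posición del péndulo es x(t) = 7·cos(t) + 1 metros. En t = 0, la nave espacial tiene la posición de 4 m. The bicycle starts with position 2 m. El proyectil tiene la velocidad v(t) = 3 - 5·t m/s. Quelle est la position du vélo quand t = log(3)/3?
Nous devons intégrer notre équation de la vitesse v(t) = 6·exp(3·t) 1 fois. La primitive de la vitesse, avec x(0) = 2, donne la position: x(t) = 2·exp(3·t). En utilisant x(t) = 2·exp(3·t) et en substituant t = log(3)/3, nous trouvons x = 6.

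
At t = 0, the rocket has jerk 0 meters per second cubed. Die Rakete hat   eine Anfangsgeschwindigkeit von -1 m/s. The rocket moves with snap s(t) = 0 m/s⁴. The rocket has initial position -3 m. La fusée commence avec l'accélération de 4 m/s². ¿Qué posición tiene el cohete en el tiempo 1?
Para resolver esto, necesitamos tomar 4 integrales de nuestra ecuación del snap s(t) = 0. La integral del snap es la sacudida. Usando j(0) = 0, obtenemos j(t) = 0. La antiderivada de la sacudida, con a(0) = 4, da la aceleración: a(t) = 4. La antiderivada de la aceleración es la velocidad. Usando v(0) = -1, obtenemos v(t) = 4·t - 1. La integral de la velocidad, con x(0) = -3, da la posición: x(t) = 2·t^2 - t - 3. De la ecuación de la posición x(t) = 2·t^2 - t - 3, sustituimos t = 1 para obtener x = -2.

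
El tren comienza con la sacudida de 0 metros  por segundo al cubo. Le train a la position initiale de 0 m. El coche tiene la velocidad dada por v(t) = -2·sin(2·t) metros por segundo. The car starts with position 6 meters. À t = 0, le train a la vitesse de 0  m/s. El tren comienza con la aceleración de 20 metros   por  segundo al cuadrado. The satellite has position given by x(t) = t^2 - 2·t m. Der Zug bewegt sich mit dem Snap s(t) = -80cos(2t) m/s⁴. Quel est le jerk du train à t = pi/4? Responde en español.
Debemos encontrar la antiderivada de nuestra ecuación del snap s(t) = -80·cos(2·t) 1 vez. Integrando el snap y usando la condición inicial j(0) = 0, obtenemos j(t) = -40·sin(2·t). Tenemos la sacudida j(t) = -40·sin(2·t). Sustituyendo t = pi/4: j(pi/4) = -40.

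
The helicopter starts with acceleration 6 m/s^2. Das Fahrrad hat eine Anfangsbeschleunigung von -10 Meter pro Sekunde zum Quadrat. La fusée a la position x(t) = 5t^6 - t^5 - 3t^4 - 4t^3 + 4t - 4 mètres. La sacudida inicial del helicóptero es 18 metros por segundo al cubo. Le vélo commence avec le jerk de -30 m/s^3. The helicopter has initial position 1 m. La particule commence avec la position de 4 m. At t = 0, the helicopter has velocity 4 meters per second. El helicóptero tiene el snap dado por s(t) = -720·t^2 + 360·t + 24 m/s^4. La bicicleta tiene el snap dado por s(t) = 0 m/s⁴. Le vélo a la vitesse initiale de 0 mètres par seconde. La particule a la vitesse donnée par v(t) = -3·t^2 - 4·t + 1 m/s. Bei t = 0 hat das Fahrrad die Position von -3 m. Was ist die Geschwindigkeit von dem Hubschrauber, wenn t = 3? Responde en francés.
Nous devons intégrer notre équation du snap s(t) = -720·t^2 + 360·t + 24 3 fois. L'intégrale du snap est le jerk. En utilisant j(0) = 18, nous obtenons j(t) = -240·t^3 + 180·t^2 + 24·t + 18. En prenant ∫j(t)dt et en appliquant a(0) = 6, nous trouvons a(t) = -60·t^4 + 60·t^3 + 12·t^2 + 18·t + 6. En intégrant l'accélération et en utilisant la condition initiale v(0) = 4, nous obtenons v(t) = -12·t^5 + 15·t^4 + 4·t^3 + 9·t^2 + 6·t + 4. En utilisant v(t) = -12·t^5 + 15·t^4 + 4·t^3 + 9·t^2 + 6·t + 4 et en substituant t = 3, nous trouvons v = -1490.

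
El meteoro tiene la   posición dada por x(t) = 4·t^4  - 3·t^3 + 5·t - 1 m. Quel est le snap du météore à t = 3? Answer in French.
Nous devons dériver notre équation de la position x(t) = 4·t^4 - 3·t^3 + 5·t - 1 4 fois. En prenant d/dt de x(t), nous trouvons v(t) = 16·t^3 - 9·t^2 + 5. En prenant d/dt de v(t), nous trouvons a(t) = 48·t^2 - 18·t. La dérivée de l'accélération donne le jerk: j(t) = 96·t - 18. La dérivée du jerk donne le snap: s(t) = 96. En utilisant s(t) = 96 et en substituant t = 3, nous trouvons s = 96.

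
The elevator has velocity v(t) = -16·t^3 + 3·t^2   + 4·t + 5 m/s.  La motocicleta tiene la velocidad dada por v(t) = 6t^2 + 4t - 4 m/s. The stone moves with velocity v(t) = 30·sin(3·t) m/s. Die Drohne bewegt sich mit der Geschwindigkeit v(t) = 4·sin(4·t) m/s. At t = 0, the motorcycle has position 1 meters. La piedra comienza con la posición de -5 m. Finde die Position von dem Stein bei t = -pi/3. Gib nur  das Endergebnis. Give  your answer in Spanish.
La respuesta es 15.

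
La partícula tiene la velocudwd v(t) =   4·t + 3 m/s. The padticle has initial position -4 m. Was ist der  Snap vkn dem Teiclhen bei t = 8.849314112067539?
Ausgehend von der Geschwindigkeit v(t) = 4·t + 3, nehmen wir 3 Ableitungen. Mit d/dt von v(t) finden wir a(t) = 4. Die Ableitung von der Beschleunigung ergibt den Ruck: j(t) = 0. Mit d/dt von j(t) finden wir s(t) = 0. Aus der Gleichung für den Snap s(t) = 0, setzen wir t = 8.849314112067539 ein und erhalten s = 0.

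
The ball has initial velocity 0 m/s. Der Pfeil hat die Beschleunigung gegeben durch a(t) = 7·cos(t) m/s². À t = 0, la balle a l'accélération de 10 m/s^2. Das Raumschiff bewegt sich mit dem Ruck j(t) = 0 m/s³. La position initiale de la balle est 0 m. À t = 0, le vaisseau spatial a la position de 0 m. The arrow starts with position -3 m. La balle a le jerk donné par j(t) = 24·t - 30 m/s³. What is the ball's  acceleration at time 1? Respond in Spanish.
Partiendo de la sacudida j(t) = 24·t - 30, tomamos 1 integral. La integral de la sacudida, con a(0) = 10, da la aceleración: a(t) = 12·t^2 - 30·t + 10. Tenemos la aceleración a(t) = 12·t^2 - 30·t + 10. Sustituyendo t = 1: a(1) = -8.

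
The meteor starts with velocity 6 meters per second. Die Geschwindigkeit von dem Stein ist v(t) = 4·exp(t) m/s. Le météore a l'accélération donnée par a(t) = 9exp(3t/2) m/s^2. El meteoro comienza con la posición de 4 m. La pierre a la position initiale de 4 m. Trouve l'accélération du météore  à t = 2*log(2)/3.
Nous avons l'accélération a(t) = 9·exp(3·t/2). En substituant t = 2*log(2)/3: a(2*log(2)/3) = 18.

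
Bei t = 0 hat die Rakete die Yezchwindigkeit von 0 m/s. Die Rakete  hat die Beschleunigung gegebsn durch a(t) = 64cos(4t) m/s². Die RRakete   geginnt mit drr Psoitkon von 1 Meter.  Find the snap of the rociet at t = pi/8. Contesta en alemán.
Um dies zu lösen, müssen wir 2 Ableitungen unserer Gleichung für die Beschleunigung a(t) = 64·cos(4·t) nehmen. Mit d/dt von a(t) finden wir j(t) = -256·sin(4·t). Die Ableitung von dem Ruck ergibt den Snap: s(t) = -1024·cos(4·t). Wir haben den Snap s(t) = -1024·cos(4·t). Durch Einsetzen von t = pi/8: s(pi/8) = 0.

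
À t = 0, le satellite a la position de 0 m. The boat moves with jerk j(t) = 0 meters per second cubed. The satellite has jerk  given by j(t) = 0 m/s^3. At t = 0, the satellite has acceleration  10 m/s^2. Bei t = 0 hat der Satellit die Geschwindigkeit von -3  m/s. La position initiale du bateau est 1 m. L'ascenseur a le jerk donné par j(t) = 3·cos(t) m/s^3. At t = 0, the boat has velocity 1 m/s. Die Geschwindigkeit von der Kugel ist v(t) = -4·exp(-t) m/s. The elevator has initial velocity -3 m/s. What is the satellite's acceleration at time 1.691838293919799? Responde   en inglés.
We must find the integral of our jerk equation j(t) = 0 1 time. Integrating jerk and using the initial condition a(0) = 10, we get a(t) = 10. From the given acceleration equation a(t) = 10, we substitute t = 1.691838293919799 to get a = 10.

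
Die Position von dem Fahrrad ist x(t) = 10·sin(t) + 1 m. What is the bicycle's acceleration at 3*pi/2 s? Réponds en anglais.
To solve this, we need to take 2 derivatives of our position equation x(t) = 10·sin(t) + 1. Differentiating position, we get velocity: v(t) = 10·cos(t). The derivative of velocity gives acceleration: a(t) = -10·sin(t). From the given acceleration equation a(t) = -10·sin(t), we substitute t = 3*pi/2 to get a = 10.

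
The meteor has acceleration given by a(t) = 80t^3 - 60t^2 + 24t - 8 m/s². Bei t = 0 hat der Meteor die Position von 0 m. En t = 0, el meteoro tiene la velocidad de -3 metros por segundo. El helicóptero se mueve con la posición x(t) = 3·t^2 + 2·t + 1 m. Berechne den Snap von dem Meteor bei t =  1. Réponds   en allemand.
Wir müssen unsere Gleichung für die Beschleunigung a(t) = 80·t^3 - 60·t^2 + 24·t - 8 2-mal ableiten. Mit d/dt von a(t) finden wir j(t) = 240·t^2 - 120·t + 24. Die Ableitung von dem Ruck ergibt den Snap: s(t) = 480·t - 120. Aus der Gleichung für den Snap s(t) = 480·t - 120, setzen wir t = 1 ein und erhalten s = 360.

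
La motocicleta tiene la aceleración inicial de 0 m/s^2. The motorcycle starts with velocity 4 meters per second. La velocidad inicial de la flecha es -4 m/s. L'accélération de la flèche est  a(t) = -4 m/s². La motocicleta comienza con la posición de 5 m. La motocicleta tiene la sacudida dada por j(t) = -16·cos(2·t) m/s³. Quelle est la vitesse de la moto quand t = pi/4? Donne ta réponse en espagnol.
Necesitamos integrar nuestra ecuación de la sacudida j(t) = -16·cos(2·t) 2 veces. La integral de la sacudida es la aceleración. Usando a(0) = 0, obtenemos a(t) = -8·sin(2·t). La antiderivada de la aceleración, con v(0) = 4, da la velocidad: v(t) = 4·cos(2·t). De la ecuación de la velocidad v(t) = 4·cos(2·t), sustituimos t = pi/4 para obtener v = 0.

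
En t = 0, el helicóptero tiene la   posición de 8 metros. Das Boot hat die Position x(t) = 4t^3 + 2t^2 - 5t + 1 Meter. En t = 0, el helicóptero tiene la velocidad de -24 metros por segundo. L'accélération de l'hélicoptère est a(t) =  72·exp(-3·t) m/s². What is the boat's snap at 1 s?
Starting from position x(t) = 4·t^3 + 2·t^2 - 5·t + 1, we take 4 derivatives. The derivative of position gives velocity: v(t) = 12·t^2 + 4·t - 5. Taking d/dt of v(t), we find a(t) = 24·t + 4. The derivative of acceleration gives jerk: j(t) = 24. The derivative of jerk gives snap: s(t) = 0. Using s(t) = 0 and substituting t = 1, we find s = 0.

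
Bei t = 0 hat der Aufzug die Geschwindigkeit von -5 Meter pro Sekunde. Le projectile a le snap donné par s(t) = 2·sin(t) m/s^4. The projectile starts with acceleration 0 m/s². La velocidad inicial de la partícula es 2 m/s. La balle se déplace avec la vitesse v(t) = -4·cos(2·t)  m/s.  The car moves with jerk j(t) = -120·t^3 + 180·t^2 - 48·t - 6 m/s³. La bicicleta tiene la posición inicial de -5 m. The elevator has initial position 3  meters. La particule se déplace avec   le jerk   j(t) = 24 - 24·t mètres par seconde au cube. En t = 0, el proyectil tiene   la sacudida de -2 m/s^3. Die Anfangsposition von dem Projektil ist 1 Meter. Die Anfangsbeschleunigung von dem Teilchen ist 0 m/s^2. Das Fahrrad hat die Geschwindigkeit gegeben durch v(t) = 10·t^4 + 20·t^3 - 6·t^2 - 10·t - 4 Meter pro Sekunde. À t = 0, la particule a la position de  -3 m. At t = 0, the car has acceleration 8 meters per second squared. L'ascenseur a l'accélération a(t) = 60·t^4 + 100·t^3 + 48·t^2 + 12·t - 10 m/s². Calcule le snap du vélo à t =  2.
Pour résoudre ceci, nous devons prendre 3 dérivées de notre équation de la vitesse v(t) = 10·t^4 + 20·t^3 - 6·t^2 - 10·t - 4. La dérivée de la vitesse donne l'accélération: a(t) = 40·t^3 + 60·t^2 - 12·t - 10. En dérivant l'accélération, nous obtenons le jerk: j(t) = 120·t^2 + 120·t - 12. En dérivant le jerk, nous obtenons le snap: s(t) = 240·t + 120. Nous avons le snap s(t) = 240·t + 120. En substituant t = 2: s(2) = 600.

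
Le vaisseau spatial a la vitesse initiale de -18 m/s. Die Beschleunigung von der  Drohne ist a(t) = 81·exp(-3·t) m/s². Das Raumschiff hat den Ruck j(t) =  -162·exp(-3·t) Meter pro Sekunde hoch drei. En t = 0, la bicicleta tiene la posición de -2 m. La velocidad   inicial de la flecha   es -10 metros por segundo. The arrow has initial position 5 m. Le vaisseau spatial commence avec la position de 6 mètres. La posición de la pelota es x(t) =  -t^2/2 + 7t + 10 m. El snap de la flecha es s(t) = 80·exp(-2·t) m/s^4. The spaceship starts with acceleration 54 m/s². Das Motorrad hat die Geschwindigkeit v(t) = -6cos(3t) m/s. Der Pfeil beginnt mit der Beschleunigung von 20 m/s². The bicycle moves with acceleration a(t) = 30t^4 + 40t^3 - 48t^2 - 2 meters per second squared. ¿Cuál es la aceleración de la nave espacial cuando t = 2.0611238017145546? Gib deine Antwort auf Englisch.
To solve this, we need to take 1 integral of our jerk equation j(t) = -162·exp(-3·t). Taking ∫j(t)dt and applying a(0) = 54, we find a(t) = 54·exp(-3·t). From the given acceleration equation a(t) = 54·exp(-3·t), we substitute t = 2.0611238017145546 to get a = 0.111426805274576.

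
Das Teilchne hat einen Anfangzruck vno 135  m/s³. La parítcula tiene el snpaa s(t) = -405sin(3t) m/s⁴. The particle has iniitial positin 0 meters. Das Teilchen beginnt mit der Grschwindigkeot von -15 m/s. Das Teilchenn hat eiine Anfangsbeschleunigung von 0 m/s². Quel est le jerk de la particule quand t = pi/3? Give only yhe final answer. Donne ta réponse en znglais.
At t = pi/3, j = -135.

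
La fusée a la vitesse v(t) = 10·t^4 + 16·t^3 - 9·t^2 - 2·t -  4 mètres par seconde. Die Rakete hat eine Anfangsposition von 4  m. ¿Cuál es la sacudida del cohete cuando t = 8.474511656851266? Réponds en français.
Nous devons dériver notre équation de la vitesse v(t) = 10·t^4 + 16·t^3 - 9·t^2 - 2·t - 4 2 fois. La dérivée de la vitesse donne l'accélération: a(t) = 40·t^3 + 48·t^2 - 18·t - 2. La dérivée de l'accélération donne le jerk: j(t) = 120·t^2 + 96·t - 18. Nous avons le jerk j(t) = 120·t^2 + 96·t - 18. En substituant t = 8.474511656851266: j(8.474511656851266) = 9413.63485771068.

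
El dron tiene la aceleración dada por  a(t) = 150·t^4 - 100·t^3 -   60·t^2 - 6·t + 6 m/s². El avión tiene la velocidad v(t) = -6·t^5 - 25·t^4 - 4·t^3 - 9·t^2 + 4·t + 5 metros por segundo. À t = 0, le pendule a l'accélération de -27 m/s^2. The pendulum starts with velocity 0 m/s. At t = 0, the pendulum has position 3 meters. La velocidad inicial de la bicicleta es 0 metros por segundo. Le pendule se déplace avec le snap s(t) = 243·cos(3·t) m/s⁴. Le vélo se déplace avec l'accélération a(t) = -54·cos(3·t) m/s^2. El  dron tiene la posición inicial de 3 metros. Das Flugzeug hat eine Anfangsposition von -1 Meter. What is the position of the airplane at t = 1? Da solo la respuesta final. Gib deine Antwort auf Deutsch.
Die Antwort ist -4.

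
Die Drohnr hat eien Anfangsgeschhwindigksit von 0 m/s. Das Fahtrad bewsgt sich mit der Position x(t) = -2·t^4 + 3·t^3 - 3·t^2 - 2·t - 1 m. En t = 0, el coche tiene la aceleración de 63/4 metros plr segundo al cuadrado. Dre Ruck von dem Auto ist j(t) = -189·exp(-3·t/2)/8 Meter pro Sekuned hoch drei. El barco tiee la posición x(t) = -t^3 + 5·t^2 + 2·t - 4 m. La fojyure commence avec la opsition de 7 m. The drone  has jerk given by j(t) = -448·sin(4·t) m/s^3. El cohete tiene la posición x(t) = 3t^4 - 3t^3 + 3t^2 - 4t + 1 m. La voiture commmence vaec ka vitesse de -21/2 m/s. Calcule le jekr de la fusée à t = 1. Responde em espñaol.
Debemos derivar nuestra ecuación de la posición x(t) = 3·t^4 - 3·t^3 + 3·t^2 - 4·t + 1 3 veces. La derivada de la posición da la velocidad: v(t) = 12·t^3 - 9·t^2 + 6·t - 4. Tomando d/dt de v(t), encontramos a(t) = 36·t^2 - 18·t + 6. Tomando d/dt de a(t), encontramos j(t) = 72·t - 18. Tenemos la sacudida j(t) = 72·t - 18. Sustituyendo t = 1: j(1) = 54.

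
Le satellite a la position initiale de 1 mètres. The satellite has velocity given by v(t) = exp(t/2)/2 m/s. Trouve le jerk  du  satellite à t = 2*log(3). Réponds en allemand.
Wir müssen unsere Gleichung für die Geschwindigkeit v(t) = exp(t/2)/2 2-mal ableiten. Mit d/dt von v(t) finden wir a(t) = exp(t/2)/4. Mit d/dt von a(t) finden wir j(t) = exp(t/2)/8. Mit j(t) = exp(t/2)/8 und Einsetzen von t = 2*log(3), finden wir j = 3/8.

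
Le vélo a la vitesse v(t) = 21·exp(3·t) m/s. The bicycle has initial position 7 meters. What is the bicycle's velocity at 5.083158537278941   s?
We have velocity v(t) = 21·exp(3·t). Substituting t = 5.083158537278941: v(5.083158537278941) = 88101317.8672601.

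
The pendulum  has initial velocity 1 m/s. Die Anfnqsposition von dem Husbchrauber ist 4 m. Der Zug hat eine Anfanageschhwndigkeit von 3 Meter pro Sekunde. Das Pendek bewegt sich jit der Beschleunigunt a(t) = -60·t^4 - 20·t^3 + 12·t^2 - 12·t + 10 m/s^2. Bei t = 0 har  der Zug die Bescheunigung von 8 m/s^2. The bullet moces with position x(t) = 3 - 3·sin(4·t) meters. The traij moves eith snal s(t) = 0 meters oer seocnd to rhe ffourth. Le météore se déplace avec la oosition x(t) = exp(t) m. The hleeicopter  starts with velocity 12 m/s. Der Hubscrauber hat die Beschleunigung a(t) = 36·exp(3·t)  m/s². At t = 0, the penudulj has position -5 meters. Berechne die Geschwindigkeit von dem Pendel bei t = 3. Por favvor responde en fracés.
Nous devons intégrer notre équation de l'accélération a(t) = -60·t^4 - 20·t^3 + 12·t^2 - 12·t + 10 1 fois. En intégrant l'accélération et en utilisant la condition initiale v(0) = 1, nous obtenons v(t) = -12·t^5 - 5·t^4 + 4·t^3 - 6·t^2 + 10·t + 1. De l'équation de la vitesse v(t) = -12·t^5 - 5·t^4 + 4·t^3 - 6·t^2 + 10·t + 1, nous substituons t = 3 pour obtenir v = -3236.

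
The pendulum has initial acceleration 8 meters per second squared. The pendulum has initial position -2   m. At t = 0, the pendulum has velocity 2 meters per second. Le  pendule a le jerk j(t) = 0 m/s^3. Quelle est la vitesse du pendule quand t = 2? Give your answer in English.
Starting from jerk j(t) = 0, we take 2 integrals. Taking ∫j(t)dt and applying a(0) = 8, we find a(t) = 8. Taking ∫a(t)dt and applying v(0) = 2, we find v(t) = 8·t + 2. Using v(t) = 8·t + 2 and substituting t = 2, we find v = 18.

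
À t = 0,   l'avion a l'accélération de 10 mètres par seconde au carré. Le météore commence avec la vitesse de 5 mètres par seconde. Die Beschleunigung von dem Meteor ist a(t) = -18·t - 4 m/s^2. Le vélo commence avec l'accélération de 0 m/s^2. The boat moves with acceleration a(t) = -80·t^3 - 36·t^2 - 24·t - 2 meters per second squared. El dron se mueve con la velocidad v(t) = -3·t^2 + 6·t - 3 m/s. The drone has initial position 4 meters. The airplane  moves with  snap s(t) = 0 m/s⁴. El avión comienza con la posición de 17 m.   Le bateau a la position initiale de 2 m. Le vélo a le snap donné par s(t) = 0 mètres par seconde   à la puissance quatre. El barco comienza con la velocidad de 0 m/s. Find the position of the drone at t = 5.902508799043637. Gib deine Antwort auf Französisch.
En partant de la vitesse v(t) = -3·t^2 + 6·t - 3, nous prenons 1 intégrale. L'intégrale de la vitesse, avec x(0) = 4, donne la position: x(t) = -t^3 + 3·t^2 - 3·t + 4. En utilisant x(t) = -t^3 + 3·t^2 - 3·t + 4 et en substituant t = 5.902508799043637, nous trouvons x = -114.829801333772.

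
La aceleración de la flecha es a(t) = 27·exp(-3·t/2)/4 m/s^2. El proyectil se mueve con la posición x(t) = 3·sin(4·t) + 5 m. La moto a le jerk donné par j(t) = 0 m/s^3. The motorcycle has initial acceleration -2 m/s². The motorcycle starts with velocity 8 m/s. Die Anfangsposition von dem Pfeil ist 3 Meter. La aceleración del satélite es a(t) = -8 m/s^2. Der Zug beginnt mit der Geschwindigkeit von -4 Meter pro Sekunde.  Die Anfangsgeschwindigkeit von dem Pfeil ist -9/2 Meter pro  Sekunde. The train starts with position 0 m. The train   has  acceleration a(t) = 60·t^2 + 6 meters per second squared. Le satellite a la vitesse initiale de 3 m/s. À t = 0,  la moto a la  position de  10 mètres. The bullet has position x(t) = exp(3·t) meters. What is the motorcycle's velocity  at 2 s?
To find the answer, we compute 2 antiderivatives of j(t) = 0. Finding the integral of j(t) and using a(0) = -2: a(t) = -2. The integral of acceleration, with v(0) = 8, gives velocity: v(t) = 8 - 2·t. From the given velocity equation v(t) = 8 - 2·t, we substitute t = 2 to get v = 4.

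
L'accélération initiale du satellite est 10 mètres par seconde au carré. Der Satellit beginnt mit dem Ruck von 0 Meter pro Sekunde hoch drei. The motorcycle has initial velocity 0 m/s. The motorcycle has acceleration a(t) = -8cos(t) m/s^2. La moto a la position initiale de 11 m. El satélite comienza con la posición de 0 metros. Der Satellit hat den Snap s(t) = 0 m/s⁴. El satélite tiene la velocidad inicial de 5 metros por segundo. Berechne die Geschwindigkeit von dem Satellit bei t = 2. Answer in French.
Nous devons intégrer notre équation du snap s(t) = 0 3 fois. En intégrant le snap et en utilisant la condition initiale j(0) = 0, nous obtenons j(t) = 0. En prenant ∫j(t)dt et en appliquant a(0) = 10, nous trouvons a(t) = 10. En prenant ∫a(t)dt et en appliquant v(0) = 5, nous trouvons v(t) = 10·t + 5. En utilisant v(t) = 10·t + 5 et en substituant t = 2, nous trouvons v = 25.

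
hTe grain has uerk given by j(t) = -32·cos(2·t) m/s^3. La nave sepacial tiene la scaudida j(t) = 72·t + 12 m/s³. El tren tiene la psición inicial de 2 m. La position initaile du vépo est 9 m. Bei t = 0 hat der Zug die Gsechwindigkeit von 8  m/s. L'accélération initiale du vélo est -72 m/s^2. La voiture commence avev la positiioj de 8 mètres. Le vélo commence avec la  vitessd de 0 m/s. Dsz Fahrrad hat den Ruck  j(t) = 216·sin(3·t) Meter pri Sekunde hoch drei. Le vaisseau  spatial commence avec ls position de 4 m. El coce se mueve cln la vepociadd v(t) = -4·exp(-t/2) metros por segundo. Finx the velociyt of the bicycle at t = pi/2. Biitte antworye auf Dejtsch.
Wir müssen das Integral unserer Gleichung für den Ruck j(t) = 216·sin(3·t) 2-mal finden. Durch Integration von dem Ruck und Verwendung der Anfangsbedingung a(0) = -72, erhalten wir a(t) = -72·cos(3·t). Mit ∫a(t)dt und Anwendung von v(0) = 0, finden wir v(t) = -24·sin(3·t). Aus der Gleichung für die Geschwindigkeit v(t) = -24·sin(3·t), setzen wir t = pi/2 ein und erhalten v = 24.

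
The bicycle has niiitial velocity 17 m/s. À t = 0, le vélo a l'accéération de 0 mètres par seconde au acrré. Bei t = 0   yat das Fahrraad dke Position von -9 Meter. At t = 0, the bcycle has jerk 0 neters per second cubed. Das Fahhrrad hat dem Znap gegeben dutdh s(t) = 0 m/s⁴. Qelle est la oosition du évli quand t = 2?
Pour résoudre ceci, nous devons prendre 4 primitives de notre équation du snap s(t) = 0. En prenant ∫s(t)dt et en appliquant j(0) = 0, nous trouvons j(t) = 0. En prenant ∫j(t)dt et en appliquant a(0) = 0, nous trouvons a(t) = 0. En prenant ∫a(t)dt et en appliquant v(0) = 17, nous trouvons v(t) = 17. L'intégrale de la vitesse, avec x(0) = -9, donne la position: x(t) = 17·t - 9. Nous avons la position x(t) = 17·t - 9. En substituant t = 2: x(2) = 25.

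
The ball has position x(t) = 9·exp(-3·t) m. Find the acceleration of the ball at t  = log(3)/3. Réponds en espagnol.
Para resolver esto, necesitamos tomar 2 derivadas de nuestra ecuación de la posición x(t) = 9·exp(-3·t). La derivada de la posición da la velocidad: v(t) = -27·exp(-3·t). Tomando d/dt de v(t), encontramos a(t) = 81·exp(-3·t). De la ecuación de la aceleración a(t) = 81·exp(-3·t), sustituimos t = log(3)/3 para obtener a = 27.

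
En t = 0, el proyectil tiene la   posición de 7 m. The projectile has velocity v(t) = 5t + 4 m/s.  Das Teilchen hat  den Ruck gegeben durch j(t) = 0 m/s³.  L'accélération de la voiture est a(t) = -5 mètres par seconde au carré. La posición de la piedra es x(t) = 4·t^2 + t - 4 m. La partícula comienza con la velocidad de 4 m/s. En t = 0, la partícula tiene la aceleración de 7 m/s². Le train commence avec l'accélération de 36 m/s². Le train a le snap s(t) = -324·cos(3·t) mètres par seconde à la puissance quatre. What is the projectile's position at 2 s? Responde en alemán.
Um dies zu lösen, müssen wir 1 Integral unserer Gleichung für die Geschwindigkeit v(t) = 5·t + 4 finden. Die Stammfunktion von der Geschwindigkeit, mit x(0) = 7, ergibt die Position: x(t) = 5·t^2/2 + 4·t + 7. Wir haben die Position x(t) = 5·t^2/2 + 4·t + 7. Durch Einsetzen von t = 2: x(2) = 25.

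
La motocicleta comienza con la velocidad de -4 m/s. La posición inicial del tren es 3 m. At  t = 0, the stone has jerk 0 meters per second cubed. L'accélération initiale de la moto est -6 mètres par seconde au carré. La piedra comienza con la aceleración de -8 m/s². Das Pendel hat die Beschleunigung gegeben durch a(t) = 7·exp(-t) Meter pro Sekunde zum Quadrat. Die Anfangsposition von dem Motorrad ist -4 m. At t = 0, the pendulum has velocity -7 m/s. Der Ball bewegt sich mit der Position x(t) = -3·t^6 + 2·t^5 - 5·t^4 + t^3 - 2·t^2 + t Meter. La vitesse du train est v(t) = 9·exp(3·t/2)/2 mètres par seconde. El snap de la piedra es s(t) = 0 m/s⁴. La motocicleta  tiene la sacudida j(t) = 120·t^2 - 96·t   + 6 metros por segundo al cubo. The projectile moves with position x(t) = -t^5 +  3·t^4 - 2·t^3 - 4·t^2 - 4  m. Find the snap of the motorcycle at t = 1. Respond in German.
Wir müssen unsere Gleichung für den Ruck j(t) = 120·t^2 - 96·t + 6 1-mal ableiten. Die Ableitung von dem Ruck ergibt den Snap: s(t) = 240·t - 96. Aus der Gleichung für den Snap s(t) = 240·t - 96, setzen wir t = 1 ein und erhalten s = 144.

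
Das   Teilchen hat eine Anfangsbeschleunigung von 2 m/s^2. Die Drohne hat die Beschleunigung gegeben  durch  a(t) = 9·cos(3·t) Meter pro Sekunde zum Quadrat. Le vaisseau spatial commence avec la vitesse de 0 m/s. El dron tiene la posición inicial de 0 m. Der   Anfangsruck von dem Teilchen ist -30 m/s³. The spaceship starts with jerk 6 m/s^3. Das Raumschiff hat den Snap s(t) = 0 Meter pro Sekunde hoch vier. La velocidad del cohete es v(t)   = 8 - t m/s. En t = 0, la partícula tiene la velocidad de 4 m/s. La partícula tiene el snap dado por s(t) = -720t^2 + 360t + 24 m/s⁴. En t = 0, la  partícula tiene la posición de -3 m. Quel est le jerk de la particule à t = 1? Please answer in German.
Um dies zu lösen, müssen wir 1 Stammfunktion unserer Gleichung für den Snap s(t) = -720·t^2 + 360·t + 24 finden. Das Integral von dem Snap, mit j(0) = -30, ergibt den Ruck: j(t) = -240·t^3 + 180·t^2 + 24·t - 30. Wir haben den Ruck j(t) = -240·t^3 + 180·t^2 + 24·t - 30. Durch Einsetzen von t = 1: j(1) = -66.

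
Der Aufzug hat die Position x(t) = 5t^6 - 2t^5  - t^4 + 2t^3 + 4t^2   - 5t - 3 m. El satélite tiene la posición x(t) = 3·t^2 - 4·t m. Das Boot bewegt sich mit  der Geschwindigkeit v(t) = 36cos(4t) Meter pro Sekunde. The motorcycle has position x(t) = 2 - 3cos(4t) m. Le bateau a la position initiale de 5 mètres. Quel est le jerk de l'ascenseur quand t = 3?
En partant de la position x(t) = 5·t^6 - 2·t^5 - t^4 + 2·t^3 + 4·t^2 - 5·t - 3, nous prenons 3 dérivées. La dérivée de la position donne la vitesse: v(t) = 30·t^5 - 10·t^4 - 4·t^3 + 6·t^2 + 8·t - 5. En dérivant la vitesse, nous obtenons l'accélération: a(t) = 150·t^4 - 40·t^3 - 12·t^2 + 12·t + 8. La dérivée de l'accélération donne le jerk: j(t) = 600·t^3 - 120·t^2 - 24·t + 12. Nous avons le jerk j(t) = 600·t^3 - 120·t^2 - 24·t + 12. En substituant t = 3: j(3) = 15060.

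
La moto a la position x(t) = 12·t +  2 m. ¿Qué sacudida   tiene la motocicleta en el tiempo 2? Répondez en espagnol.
Debemos derivar nuestra ecuación de la posición x(t) = 12·t + 2 3 veces. Tomando d/dt de x(t), encontramos v(t) = 12. Tomando d/dt de v(t), encontramos a(t) = 0. Tomando d/dt de a(t), encontramos j(t) = 0. Tenemos la sacudida j(t) = 0. Sustituyendo t = 2: j(2) = 0.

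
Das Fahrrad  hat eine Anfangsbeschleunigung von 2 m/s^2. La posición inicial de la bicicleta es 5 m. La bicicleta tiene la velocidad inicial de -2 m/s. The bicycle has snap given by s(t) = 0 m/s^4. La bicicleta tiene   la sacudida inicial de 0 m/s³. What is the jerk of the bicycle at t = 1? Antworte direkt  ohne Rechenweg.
j(1) = 0.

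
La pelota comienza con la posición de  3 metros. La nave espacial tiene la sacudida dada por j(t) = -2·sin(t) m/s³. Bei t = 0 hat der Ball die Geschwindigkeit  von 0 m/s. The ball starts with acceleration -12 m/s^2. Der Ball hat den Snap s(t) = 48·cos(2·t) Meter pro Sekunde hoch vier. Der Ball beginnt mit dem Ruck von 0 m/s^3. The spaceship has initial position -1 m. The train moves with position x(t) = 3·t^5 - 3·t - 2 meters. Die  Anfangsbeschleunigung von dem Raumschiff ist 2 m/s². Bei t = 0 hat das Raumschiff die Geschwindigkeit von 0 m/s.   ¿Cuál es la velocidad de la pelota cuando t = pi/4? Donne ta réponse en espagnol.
Debemos encontrar la antiderivada de nuestra ecuación del snap s(t) = 48·cos(2·t) 3 veces. Tomando ∫s(t)dt y aplicando j(0) = 0, encontramos j(t) = 24·sin(2·t). Integrando la sacudida y usando la condición inicial a(0) = -12, obtenemos a(t) = -12·cos(2·t). Integrando la aceleración y usando la condición inicial v(0) = 0, obtenemos v(t) = -6·sin(2·t). De la ecuación de la velocidad v(t) = -6·sin(2·t), sustituimos t = pi/4 para obtener v = -6.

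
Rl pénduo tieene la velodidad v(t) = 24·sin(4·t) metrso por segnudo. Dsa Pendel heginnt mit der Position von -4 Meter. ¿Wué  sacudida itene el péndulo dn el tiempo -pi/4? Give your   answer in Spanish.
Debemos derivar nuestra ecuación de la velocidad v(t) = 24·sin(4·t) 2 veces. La derivada de la velocidad da la aceleración: a(t) = 96·cos(4·t). Tomando d/dt de a(t), encontramos j(t) = -384·sin(4·t). De la ecuación de la sacudida j(t) = -384·sin(4·t), sustituimos t = -pi/4 para obtener j = 0.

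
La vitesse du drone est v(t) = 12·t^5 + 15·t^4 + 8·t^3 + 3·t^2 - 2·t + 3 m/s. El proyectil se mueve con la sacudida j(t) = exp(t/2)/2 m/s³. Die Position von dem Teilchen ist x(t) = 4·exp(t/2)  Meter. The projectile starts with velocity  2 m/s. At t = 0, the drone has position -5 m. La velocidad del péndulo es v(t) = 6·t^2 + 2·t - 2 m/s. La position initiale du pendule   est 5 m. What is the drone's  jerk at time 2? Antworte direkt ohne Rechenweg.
The answer is 2742.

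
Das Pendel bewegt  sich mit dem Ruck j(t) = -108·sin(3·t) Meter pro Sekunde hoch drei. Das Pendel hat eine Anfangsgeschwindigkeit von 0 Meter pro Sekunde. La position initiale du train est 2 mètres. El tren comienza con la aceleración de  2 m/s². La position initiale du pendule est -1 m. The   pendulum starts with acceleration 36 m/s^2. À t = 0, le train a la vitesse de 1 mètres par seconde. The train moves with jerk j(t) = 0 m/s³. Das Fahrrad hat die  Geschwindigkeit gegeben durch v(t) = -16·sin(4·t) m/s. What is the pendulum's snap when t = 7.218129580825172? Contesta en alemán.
Ausgehend von dem Ruck j(t) = -108·sin(3·t), nehmen wir 1 Ableitung. Die Ableitung von dem Ruck ergibt den Snap: s(t) = -324·cos(3·t). Aus der Gleichung für den Snap s(t) = -324·cos(3·t), setzen wir t = 7.218129580825172 ein und erhalten s = 305.801007086880.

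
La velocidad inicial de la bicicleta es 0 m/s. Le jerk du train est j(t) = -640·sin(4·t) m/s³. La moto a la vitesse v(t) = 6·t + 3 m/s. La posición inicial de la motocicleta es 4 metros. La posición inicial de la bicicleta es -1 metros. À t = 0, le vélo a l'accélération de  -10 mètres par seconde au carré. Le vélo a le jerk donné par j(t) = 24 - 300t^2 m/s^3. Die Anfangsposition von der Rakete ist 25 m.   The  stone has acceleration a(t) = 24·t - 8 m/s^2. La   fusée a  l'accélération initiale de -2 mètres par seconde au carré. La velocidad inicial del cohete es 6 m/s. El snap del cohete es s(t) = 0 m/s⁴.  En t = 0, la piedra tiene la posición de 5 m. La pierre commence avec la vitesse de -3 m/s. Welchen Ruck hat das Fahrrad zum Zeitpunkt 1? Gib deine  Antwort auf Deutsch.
Mit j(t) = 24 - 300·t^2 und Einsetzen von t = 1, finden wir j = -276.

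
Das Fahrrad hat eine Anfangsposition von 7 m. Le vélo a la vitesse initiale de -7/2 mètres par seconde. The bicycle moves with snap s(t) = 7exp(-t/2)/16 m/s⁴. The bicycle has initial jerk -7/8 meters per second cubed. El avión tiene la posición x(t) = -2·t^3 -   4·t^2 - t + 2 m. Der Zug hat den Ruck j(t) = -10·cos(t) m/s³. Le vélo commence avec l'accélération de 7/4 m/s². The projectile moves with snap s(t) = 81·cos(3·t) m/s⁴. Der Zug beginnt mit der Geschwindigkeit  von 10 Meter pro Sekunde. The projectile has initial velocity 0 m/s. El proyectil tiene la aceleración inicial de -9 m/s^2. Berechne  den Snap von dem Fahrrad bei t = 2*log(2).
Aus der Gleichung für den Snap s(t) = 7·exp(-t/2)/16, setzen wir t = 2*log(2) ein und erhalten s = 7/32.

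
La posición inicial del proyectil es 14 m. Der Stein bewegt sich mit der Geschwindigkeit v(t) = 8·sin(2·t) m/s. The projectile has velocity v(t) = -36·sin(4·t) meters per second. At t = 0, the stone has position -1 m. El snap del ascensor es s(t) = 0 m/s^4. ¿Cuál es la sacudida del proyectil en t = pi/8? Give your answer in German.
Ausgehend von der Geschwindigkeit v(t) = -36·sin(4·t), nehmen wir 2 Ableitungen. Die Ableitung von der Geschwindigkeit ergibt die Beschleunigung: a(t) = -144·cos(4·t). Durch Ableiten von der Beschleunigung erhalten wir den Ruck: j(t) = 576·sin(4·t). Aus der Gleichung für den Ruck j(t) = 576·sin(4·t), setzen wir t = pi/8 ein und erhalten j = 576.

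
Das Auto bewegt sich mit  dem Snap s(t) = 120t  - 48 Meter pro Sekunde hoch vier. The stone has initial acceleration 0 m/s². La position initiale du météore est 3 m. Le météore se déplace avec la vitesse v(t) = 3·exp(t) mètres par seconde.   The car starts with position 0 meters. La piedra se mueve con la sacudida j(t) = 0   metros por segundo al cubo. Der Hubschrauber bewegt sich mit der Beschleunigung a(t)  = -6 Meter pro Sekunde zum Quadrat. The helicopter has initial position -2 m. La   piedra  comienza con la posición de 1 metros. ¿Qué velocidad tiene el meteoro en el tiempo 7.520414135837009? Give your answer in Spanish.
Tenemos la velocidad v(t) = 3·exp(t). Sustituyendo t = 7.520414135837009: v(7.520414135837009) = 5535.99406102453.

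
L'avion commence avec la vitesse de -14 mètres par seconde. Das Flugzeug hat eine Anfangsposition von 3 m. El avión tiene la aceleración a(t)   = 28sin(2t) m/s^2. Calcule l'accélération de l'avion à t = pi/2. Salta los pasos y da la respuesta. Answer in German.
a(pi/2) = 0.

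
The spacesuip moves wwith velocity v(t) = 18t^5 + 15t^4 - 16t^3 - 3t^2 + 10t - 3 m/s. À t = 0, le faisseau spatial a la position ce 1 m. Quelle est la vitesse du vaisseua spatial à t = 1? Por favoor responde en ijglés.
We have velocity v(t) = 18·t^5 + 15·t^4 - 16·t^3 - 3·t^2 + 10·t - 3. Substituting t = 1: v(1) = 21.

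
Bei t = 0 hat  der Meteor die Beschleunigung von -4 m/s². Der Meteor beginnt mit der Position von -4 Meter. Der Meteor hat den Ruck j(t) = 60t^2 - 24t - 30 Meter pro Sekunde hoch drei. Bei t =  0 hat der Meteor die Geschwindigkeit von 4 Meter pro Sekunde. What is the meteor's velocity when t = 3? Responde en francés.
Pour résoudre ceci, nous devons prendre 2 primitives de notre équation du jerk j(t) = 60·t^2 - 24·t - 30. En intégrant le jerk et en utilisant la condition initiale a(0) = -4, nous obtenons a(t) = 20·t^3 - 12·t^2 - 30·t - 4. En prenant ∫a(t)dt et en appliquant v(0) = 4, nous trouvons v(t) = 5·t^4 - 4·t^3 - 15·t^2 - 4·t + 4. De l'équation de la vitesse v(t) = 5·t^4 - 4·t^3 - 15·t^2 - 4·t + 4, nous substituons t = 3 pour obtenir v = 154.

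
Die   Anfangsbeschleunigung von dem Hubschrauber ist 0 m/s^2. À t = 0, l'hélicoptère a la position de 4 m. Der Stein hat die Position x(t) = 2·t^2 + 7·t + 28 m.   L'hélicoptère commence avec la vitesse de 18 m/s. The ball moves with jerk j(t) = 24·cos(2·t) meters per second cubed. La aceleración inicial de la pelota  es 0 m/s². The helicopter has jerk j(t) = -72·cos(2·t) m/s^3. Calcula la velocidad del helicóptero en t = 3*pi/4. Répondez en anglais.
To solve this, we need to take 2 integrals of our jerk equation j(t) = -72·cos(2·t). Integrating jerk and using the initial condition a(0) = 0, we get a(t) = -36·sin(2·t). Taking ∫a(t)dt and applying v(0) = 18, we find v(t) = 18·cos(2·t). We have velocity v(t) = 18·cos(2·t). Substituting t = 3*pi/4: v(3*pi/4) = 0.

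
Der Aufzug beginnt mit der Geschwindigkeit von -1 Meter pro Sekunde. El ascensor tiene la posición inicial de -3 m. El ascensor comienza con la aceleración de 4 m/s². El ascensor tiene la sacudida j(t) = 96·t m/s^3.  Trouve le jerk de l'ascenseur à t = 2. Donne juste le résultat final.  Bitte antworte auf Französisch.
La réponse est 192.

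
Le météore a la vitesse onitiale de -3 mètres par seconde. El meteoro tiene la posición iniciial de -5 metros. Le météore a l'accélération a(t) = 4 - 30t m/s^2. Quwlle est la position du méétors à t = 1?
En partant de l'accélération a(t) = 4 - 30·t, nous prenons 2 intégrales. L'intégrale de l'accélération est la vitesse. En utilisant v(0) = -3, nous obtenons v(t) = -15·t^2 + 4·t - 3. La primitive de la vitesse est la position. En utilisant x(0) = -5, nous obtenons x(t) = -5·t^3 + 2·t^2 - 3·t - 5. Nous avons la position x(t) = -5·t^3 + 2·t^2 - 3·t - 5. En substituant t = 1: x(1) = -11.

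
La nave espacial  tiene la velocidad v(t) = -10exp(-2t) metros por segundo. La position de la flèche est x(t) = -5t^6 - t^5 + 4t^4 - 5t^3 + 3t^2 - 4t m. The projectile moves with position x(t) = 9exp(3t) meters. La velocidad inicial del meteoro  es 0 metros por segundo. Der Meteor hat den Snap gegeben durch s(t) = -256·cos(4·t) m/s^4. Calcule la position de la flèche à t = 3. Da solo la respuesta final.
La position à t = 3 est x = -3684.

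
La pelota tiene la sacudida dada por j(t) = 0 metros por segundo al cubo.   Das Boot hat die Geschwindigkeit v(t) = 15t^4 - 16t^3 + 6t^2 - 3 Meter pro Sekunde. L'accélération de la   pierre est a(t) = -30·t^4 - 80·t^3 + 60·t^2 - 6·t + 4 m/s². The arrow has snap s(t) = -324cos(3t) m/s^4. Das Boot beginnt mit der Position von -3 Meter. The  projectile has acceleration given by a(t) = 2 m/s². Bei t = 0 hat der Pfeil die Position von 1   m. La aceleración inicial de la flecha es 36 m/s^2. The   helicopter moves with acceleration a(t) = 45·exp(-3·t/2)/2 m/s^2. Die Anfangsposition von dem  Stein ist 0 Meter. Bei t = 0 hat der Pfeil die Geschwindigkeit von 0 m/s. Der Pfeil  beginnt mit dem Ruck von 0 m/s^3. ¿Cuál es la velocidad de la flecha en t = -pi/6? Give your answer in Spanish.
Debemos encontrar la integral de nuestra ecuación del snap s(t) = -324·cos(3·t) 3 veces. Tomando ∫s(t)dt y aplicando j(0) = 0, encontramos j(t) = -108·sin(3·t). Tomando ∫j(t)dt y aplicando a(0) = 36, encontramos a(t) = 36·cos(3·t). La antiderivada de la aceleración es la velocidad. Usando v(0) = 0, obtenemos v(t) = 12·sin(3·t). Usando v(t) = 12·sin(3·t) y sustituyendo t = -pi/6, encontramos v = -12.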